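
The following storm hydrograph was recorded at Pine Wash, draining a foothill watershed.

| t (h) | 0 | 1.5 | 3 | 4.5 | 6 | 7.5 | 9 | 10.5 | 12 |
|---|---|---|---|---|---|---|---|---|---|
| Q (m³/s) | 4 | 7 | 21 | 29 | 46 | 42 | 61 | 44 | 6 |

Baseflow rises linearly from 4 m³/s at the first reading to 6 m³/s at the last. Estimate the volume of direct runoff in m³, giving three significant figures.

V ≈ 1.16 × 10^6 m³

Direct-runoff ordinates (Q − Q_b): 0.00, 2.75, 16.50, 24.25, 41.00, 36.75, 55.50, 38.25, 0.00 m³/s.
ΣQ_DR = 215.0 m³/s.
With Δt = 1.5 h = 5400 s, V = ΣQ_DR · Δt = 215.0 × 5400 = 1.16 × 10^6 m³.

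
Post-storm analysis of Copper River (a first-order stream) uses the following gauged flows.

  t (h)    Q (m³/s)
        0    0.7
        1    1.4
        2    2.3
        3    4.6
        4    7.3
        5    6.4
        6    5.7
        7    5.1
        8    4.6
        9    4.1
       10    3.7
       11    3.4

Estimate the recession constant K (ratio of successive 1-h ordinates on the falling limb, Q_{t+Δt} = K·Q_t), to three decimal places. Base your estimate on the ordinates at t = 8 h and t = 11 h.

Using the recession-limb readings at t = 8 h and t = 11 h: Q falls from 4.6 to 3.4 m³/s over 3 intervals.
K = (Q₂/Q₁)^(1/3) = (3.4/4.6)^(1/3) = 0.904.

K ≈ 0.904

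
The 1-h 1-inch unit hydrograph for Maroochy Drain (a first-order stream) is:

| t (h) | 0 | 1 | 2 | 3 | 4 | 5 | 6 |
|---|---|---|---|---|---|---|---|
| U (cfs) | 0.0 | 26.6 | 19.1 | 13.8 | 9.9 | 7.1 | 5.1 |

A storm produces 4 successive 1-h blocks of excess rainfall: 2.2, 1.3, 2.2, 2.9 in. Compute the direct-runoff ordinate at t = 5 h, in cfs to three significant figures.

By discrete convolution, Q_j = Σ (P_i / 1 in) · U_{j−i}.
At t = 5 h (j=5): Q = (2.2/1)·7.1 + (1.3/1)·9.9 + (2.2/1)·13.8 + (2.9/1)·19.1 = 114 cfs.

Q ≈ 114 cfs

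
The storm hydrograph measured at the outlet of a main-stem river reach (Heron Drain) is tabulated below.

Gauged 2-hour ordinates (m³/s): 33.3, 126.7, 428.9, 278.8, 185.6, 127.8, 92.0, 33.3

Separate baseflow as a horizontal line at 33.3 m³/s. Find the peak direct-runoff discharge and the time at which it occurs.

Subtracting baseflow gives direct-runoff ordinates: 0.0, 93.4, 395.6, 245.5, 152.3, 94.5, 58.7, 0.0 m³/s.
The maximum is 395.6 m³/s, occurring at the reading for t = 4 h.

Q_p = 395.6 m³/s at t = 4 h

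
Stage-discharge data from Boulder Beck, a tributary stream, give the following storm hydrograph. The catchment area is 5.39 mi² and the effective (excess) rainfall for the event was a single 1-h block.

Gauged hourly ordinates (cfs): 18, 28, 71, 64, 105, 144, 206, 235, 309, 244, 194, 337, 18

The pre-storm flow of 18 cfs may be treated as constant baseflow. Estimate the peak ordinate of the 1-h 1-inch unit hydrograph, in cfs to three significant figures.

U_p ≈ 638 cfs

Direct runoff: 0.0, 10.0, 53.0, 46.0, 87.0, 126.0, 188.0, 217.0, 291.0, 226.0, 176.0, 319.0, 0.0 cfs; ΣQ_DR = 1739 cfs, peak = 319.0 cfs.
Runoff depth d = ΣQ_DR·Δt / A = 1739 × 3600 / (5.39 mi²) = 0.4999 in.
The 1-inch UH is the DRH scaled by (1 in)/d, so U_p = 319.0 × 1/0.4999 = 638 cfs.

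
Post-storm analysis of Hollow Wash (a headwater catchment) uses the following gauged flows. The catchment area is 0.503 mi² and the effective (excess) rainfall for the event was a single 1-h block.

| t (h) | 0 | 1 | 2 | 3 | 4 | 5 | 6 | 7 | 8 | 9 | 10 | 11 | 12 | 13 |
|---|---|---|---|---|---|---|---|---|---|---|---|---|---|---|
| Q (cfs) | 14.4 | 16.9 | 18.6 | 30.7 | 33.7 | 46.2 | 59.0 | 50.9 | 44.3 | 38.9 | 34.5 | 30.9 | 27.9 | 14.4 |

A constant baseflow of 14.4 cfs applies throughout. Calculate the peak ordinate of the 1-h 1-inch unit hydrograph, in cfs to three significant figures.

Direct runoff: 0.0, 2.5, 4.2, 16.3, 19.3, 31.8, 44.6, 36.5, 29.9, 24.5, 20.1, 16.5, 13.5, 0.0 cfs; ΣQ_DR = 259.7 cfs, peak = 44.6 cfs.
Runoff depth d = ΣQ_DR·Δt / A = 259.7 × 3600 / (0.503 mi²) = 0.8001 in.
The 1-inch UH is the DRH scaled by (1 in)/d, so U_p = 44.6 × 1/0.8001 = 55.7 cfs.

U_p ≈ 55.7 cfs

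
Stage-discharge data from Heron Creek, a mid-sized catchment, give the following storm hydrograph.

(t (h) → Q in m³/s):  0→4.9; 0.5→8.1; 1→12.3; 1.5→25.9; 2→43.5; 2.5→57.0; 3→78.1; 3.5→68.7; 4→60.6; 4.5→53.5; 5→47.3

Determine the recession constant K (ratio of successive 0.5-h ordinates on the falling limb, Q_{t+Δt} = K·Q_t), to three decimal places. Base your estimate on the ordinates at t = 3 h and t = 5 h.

K ≈ 0.882

Using the recession-limb readings at t = 3 h and t = 5 h: Q falls from 78.1 to 47.3 m³/s over 4 intervals.
K = (Q₂/Q₁)^(1/4) = (47.3/78.1)^(1/4) = 0.882.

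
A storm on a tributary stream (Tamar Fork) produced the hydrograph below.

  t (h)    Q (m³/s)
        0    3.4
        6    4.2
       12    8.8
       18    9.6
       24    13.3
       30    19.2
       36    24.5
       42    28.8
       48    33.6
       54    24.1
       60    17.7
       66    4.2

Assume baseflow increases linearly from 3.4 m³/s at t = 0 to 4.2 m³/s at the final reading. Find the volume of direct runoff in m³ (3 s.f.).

Direct-runoff ordinates (Q − Q_b): 0.00, 0.73, 5.25, 5.98, 9.61, 15.44, 20.66, 24.89, 29.62, 20.05, 13.57, 0.00 m³/s.
ΣQ_DR = 145.8 m³/s.
With Δt = 6 h = 21600 s, V = ΣQ_DR · Δt = 145.8 × 21600 = 3.15 × 10^6 m³.

V ≈ 3.15 × 10^6 m³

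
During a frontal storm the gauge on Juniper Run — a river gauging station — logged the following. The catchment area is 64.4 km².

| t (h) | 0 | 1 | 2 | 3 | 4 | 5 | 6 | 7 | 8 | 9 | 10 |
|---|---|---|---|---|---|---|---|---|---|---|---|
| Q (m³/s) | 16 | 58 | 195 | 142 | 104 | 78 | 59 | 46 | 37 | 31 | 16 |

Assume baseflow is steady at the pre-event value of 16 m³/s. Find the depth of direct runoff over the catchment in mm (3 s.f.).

d ≈ 33.9 mm

Direct runoff: 0.0, 42.0, 179.0, 126.0, 88.0, 62.0, 43.0, 30.0, 21.0, 15.0, 0.0 m³/s; ΣQ_DR = 606.0 m³/s.
V = ΣQ_DR · Δt = 606.0 × 3600 s = 2.182 × 10^6 m³.
Over A = 64.4 km², depth = V / A = 33.9 mm.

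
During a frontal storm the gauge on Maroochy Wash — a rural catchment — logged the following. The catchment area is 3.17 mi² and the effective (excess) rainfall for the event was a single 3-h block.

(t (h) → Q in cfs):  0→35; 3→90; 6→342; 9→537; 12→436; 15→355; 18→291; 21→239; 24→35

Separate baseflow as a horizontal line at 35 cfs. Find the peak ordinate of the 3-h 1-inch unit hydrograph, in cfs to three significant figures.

Direct runoff: 0.0, 55.0, 307.0, 502.0, 401.0, 320.0, 256.0, 204.0, 0.0 cfs; ΣQ_DR = 2045 cfs, peak = 502.0 cfs.
Runoff depth d = ΣQ_DR·Δt / A = 2045 × 10800 / (3.17 mi²) = 2.999 in.
The 1-inch UH is the DRH scaled by (1 in)/d, so U_p = 502.0 × 1/2.999 = 167 cfs.

U_p ≈ 167 cfs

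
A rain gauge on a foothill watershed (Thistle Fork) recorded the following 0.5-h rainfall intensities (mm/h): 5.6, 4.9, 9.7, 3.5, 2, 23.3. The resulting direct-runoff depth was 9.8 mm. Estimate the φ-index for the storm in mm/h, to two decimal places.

φ ≈ 6.70 mm/h

Only the 2 blocks with intensity above φ contribute runoff: 9.7, 23.3 mm/h.
Σ(I−φ)·Δt = d  ⇒  (9.7+23.3 − 2φ)·0.5 = 9.8
φ = (33.00 − 9.8/0.5) / 2 = 6.70 mm/h.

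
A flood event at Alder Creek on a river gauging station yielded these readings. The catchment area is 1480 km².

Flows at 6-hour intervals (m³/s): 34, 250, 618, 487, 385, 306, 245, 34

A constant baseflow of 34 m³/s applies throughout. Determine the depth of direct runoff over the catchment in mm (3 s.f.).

d ≈ 30.5 mm

Direct runoff: 0.0, 216.0, 584.0, 453.0, 351.0, 272.0, 211.0, 0.0 m³/s; ΣQ_DR = 2087 m³/s.
V = ΣQ_DR · Δt = 2087 × 21600 s = 4.508 × 10^7 m³.
Over A = 1480 km², depth = V / A = 30.5 mm.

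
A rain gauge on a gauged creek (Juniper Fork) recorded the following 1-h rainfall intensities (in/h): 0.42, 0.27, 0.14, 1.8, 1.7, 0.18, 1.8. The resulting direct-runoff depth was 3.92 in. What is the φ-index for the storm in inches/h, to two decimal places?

φ ≈ 0.46 in/h

Only the 3 blocks with intensity above φ contribute runoff: 1.8, 1.7, 1.8 in/h.
Σ(I−φ)·Δt = d  ⇒  (1.8+1.7+1.8 − 3φ)·1 = 3.92
φ = (5.300 − 3.92/1) / 3 = 0.46 in/h.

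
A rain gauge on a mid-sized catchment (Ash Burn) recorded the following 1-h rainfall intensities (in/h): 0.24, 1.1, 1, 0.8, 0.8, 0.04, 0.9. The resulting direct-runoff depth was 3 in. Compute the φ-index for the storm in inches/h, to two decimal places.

φ ≈ 0.32 in/h

Only the 5 blocks with intensity above φ contribute runoff: 1.1, 1, 0.8, 0.8, 0.9 in/h.
Σ(I−φ)·Δt = d  ⇒  (1.1+1+0.8+0.8+0.9 − 5φ)·1 = 3
φ = (4.600 − 3/1) / 5 = 0.32 in/h.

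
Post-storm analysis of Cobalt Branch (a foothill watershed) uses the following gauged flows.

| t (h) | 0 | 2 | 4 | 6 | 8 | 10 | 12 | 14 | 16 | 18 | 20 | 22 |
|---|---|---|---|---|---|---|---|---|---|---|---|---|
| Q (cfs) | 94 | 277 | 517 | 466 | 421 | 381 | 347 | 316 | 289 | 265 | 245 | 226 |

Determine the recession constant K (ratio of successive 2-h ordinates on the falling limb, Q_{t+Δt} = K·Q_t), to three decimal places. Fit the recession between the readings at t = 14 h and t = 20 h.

Using the recession-limb readings at t = 14 h and t = 20 h: Q falls from 316 to 245 cfs over 3 intervals.
K = (Q₂/Q₁)^(1/3) = (245/316)^(1/3) = 0.919.

K ≈ 0.919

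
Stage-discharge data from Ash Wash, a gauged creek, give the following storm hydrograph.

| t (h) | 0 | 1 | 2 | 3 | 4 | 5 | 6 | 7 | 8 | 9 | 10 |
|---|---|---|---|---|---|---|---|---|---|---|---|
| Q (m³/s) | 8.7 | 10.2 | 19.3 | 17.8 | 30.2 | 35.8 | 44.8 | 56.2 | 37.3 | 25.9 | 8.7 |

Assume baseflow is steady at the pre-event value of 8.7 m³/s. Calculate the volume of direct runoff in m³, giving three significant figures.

V ≈ 7.17 × 10^5 m³

Direct-runoff ordinates (Q − Q_b): 0.0, 1.5, 10.6, 9.1, 21.5, 27.1, 36.1, 47.5, 28.6, 17.2, 0.0 m³/s.
ΣQ_DR = 199.2 m³/s.
With Δt = 1 h = 3600 s, V = ΣQ_DR · Δt = 199.2 × 3600 = 7.17 × 10^5 m³.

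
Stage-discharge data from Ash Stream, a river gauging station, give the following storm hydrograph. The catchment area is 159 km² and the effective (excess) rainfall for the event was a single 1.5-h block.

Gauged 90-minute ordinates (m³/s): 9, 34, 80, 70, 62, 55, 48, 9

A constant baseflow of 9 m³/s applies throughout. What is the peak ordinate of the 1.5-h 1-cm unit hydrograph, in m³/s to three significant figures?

Direct runoff: 0.0, 25.0, 71.0, 61.0, 53.0, 46.0, 39.0, 0.0 m³/s; ΣQ_DR = 295.0 m³/s, peak = 71.0 m³/s.
Runoff depth d = ΣQ_DR·Δt / A = 295.0 × 5400 / (159 km²) = 10.02 mm.
The 1-cm UH is the DRH scaled by (10 mm)/d, so U_p = 71.0 × 10/10.02 = 70.9 m³/s.

U_p ≈ 70.9 m³/s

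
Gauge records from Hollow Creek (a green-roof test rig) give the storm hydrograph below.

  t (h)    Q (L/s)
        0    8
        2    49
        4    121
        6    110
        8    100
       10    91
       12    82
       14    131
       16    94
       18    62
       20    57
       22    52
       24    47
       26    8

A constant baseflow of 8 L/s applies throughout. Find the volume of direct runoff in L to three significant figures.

V ≈ 6.48 × 10^6 L

Direct-runoff ordinates (Q − Q_b): 0.0, 41.0, 113.0, 102.0, 92.0, 83.0, 74.0, 123.0, 86.0, 54.0, 49.0, 44.0, 39.0, 0.0 L/s.
ΣQ_DR = 900.0 L/s.
With Δt = 2 h = 7200 s, V = ΣQ_DR · Δt = 900.0 × 7200 = 6.48 × 10^6 L.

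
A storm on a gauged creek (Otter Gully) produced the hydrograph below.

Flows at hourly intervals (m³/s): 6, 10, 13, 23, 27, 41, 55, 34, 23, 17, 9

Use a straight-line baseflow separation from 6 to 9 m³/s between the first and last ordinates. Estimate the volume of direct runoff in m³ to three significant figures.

Direct-runoff ordinates (Q − Q_b): 0.00, 3.70, 6.40, 16.10, 19.80, 33.50, 47.20, 25.90, 14.60, 8.30, 0.00 m³/s.
ΣQ_DR = 175.5 m³/s.
With Δt = 1 h = 3600 s, V = ΣQ_DR · Δt = 175.5 × 3600 = 6.32 × 10^5 m³.

V ≈ 6.32 × 10^5 m³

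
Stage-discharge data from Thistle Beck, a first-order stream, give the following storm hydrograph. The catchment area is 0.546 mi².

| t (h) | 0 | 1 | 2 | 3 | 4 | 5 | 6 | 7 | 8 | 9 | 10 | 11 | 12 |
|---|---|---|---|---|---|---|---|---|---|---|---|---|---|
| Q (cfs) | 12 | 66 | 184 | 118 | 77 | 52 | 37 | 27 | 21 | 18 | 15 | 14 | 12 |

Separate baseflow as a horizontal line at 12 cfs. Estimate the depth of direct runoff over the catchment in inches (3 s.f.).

d ≈ 1.41 in

Direct runoff: 0.0, 54.0, 172.0, 106.0, 65.0, 40.0, 25.0, 15.0, 9.0, 6.0, 3.0, 2.0, 0.0 cfs; ΣQ_DR = 497.0 cfs.
V = ΣQ_DR · Δt = 497.0 × 3600 s = 1.789 × 10^6 ft³.
Over A = 0.546 mi², depth = V / A = 1.41 in.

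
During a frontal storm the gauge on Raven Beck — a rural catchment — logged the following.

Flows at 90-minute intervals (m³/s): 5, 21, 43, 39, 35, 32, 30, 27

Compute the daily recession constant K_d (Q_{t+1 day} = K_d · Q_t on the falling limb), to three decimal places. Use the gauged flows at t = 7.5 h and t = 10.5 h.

Between t = 7.5 h and t = 10.5 h the flow falls from 32 to 27 m³/s over 2×1.5 h = 3 h.
Per-interval ratio K = (27/32)^(1/2) = 0.9186; K_d = K^(24/1.5) = 0.257.

K_d ≈ 0.257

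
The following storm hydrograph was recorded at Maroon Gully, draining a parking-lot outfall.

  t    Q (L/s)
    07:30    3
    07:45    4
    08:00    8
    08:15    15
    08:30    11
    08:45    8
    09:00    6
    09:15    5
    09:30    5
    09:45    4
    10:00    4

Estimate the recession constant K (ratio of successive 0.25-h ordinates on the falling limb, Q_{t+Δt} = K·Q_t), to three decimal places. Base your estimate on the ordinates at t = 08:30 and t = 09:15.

K ≈ 0.769

Using the recession-limb readings at t = 08:30 and t = 09:15: Q falls from 11 to 5 L/s over 3 intervals.
K = (Q₂/Q₁)^(1/3) = (5/11)^(1/3) = 0.769.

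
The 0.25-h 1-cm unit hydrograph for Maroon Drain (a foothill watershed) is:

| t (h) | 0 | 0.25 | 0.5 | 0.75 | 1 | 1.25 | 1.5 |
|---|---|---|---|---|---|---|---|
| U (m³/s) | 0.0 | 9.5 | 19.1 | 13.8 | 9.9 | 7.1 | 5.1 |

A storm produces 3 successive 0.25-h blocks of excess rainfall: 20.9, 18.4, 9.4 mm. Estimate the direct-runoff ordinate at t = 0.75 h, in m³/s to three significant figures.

Q ≈ 72.9 m³/s

By discrete convolution, Q_j = Σ (P_i / 10 mm) · U_{j−i}.
At t = 0.75 h (j=3): Q = (20.9/10)·13.8 + (18.4/10)·19.1 + (9.4/10)·9.5 = 72.9 m³/s.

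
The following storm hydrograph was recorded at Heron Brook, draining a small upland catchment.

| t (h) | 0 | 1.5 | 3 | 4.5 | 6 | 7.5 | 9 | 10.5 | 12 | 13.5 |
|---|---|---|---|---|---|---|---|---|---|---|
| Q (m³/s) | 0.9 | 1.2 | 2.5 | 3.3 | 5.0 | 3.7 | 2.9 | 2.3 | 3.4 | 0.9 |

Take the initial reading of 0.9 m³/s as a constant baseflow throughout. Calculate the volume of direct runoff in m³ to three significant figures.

V ≈ 92300 m³

Direct-runoff ordinates (Q − Q_b): 0.0, 0.3, 1.6, 2.4, 4.1, 2.8, 2.0, 1.4, 2.5, 0.0 m³/s.
ΣQ_DR = 17.10 m³/s.
With Δt = 1.5 h = 5400 s, V = ΣQ_DR · Δt = 17.10 × 5400 = 92300 m³.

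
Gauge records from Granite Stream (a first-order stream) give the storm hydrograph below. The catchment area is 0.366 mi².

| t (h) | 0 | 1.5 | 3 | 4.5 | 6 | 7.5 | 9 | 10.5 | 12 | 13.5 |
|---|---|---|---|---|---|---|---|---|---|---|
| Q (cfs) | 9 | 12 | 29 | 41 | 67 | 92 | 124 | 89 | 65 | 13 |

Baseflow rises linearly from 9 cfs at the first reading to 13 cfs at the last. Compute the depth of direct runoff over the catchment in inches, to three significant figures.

d ≈ 2.74 in

Direct runoff: 0.00, 2.56, 19.11, 30.67, 56.22, 80.78, 112.33, 76.89, 52.44, 0.00 cfs; ΣQ_DR = 431.0 cfs.
V = ΣQ_DR · Δt = 431.0 × 5400 s = 2.327 × 10^6 ft³.
Over A = 0.366 mi², depth = V / A = 2.74 in.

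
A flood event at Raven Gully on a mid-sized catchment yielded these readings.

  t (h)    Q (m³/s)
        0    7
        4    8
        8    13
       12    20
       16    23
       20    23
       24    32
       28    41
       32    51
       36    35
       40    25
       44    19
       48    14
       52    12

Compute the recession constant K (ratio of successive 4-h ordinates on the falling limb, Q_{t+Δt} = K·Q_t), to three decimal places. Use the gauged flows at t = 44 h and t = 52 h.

Using the recession-limb readings at t = 44 h and t = 52 h: Q falls from 19 to 12 m³/s over 2 intervals.
K = (Q₂/Q₁)^(1/2) = (12/19)^(1/2) = 0.795.

K ≈ 0.795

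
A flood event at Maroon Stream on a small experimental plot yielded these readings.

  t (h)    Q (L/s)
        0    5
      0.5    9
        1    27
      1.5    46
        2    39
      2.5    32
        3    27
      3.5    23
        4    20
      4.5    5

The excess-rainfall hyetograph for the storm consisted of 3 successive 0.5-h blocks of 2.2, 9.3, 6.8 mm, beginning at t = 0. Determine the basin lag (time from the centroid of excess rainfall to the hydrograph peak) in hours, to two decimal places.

Centroid of excess rainfall: t_c = Σ P_i·t̄_i / ΣP_i = 0.8757 h (block centres at 0.25, 0.75, 1.25 h).
Hydrograph peak occurs at t = 1.5 h, so basin lag t_L = 1.5 − 0.8757 = 0.62 h.

t_L ≈ 0.62 h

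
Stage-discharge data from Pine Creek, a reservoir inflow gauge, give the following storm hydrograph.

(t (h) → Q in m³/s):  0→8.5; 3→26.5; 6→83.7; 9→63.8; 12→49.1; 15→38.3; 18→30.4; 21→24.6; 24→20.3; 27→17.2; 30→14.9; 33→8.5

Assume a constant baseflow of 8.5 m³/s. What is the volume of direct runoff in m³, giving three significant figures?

V ≈ 3.07 × 10^6 m³

Direct-runoff ordinates (Q − Q_b): 0.0, 18.0, 75.2, 55.3, 40.6, 29.8, 21.9, 16.1, 11.8, 8.7, 6.4, 0.0 m³/s.
ΣQ_DR = 283.8 m³/s.
With Δt = 3 h = 10800 s, V = ΣQ_DR · Δt = 283.8 × 10800 = 3.07 × 10^6 m³.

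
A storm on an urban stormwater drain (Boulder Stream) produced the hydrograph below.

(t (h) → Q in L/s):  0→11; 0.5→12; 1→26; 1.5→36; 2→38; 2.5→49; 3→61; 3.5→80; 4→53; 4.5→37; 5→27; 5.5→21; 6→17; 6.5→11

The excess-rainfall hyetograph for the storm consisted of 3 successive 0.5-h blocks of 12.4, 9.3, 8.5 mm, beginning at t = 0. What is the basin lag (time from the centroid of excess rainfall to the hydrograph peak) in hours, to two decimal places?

t_L ≈ 2.81 h

Centroid of excess rainfall: t_c = Σ P_i·t̄_i / ΣP_i = 0.6854 h (block centres at 0.25, 0.75, 1.25 h).
Hydrograph peak occurs at t = 3.5 h, so basin lag t_L = 3.5 − 0.6854 = 2.81 h.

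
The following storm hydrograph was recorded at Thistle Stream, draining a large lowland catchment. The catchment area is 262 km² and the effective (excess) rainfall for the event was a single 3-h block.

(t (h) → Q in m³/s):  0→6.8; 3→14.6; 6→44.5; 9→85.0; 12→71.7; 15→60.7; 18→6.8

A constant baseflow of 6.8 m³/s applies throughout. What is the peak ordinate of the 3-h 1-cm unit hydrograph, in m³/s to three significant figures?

Direct runoff: 0.0, 7.8, 37.7, 78.2, 64.9, 53.9, 0.0 m³/s; ΣQ_DR = 242.5 m³/s, peak = 78.2 m³/s.
Runoff depth d = ΣQ_DR·Δt / A = 242.5 × 10800 / (262 km²) = 9.996 mm.
The 1-cm UH is the DRH scaled by (10 mm)/d, so U_p = 78.2 × 10/9.996 = 78.2 m³/s.

U_p ≈ 78.2 m³/s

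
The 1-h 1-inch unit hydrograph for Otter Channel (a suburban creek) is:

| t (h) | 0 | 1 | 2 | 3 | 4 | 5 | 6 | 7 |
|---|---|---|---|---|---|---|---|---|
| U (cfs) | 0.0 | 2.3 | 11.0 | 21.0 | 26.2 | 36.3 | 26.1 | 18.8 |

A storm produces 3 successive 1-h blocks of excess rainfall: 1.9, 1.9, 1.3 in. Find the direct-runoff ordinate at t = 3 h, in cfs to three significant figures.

Q ≈ 63.8 cfs

By discrete convolution, Q_j = Σ (P_i / 1 in) · U_{j−i}.
At t = 3 h (j=3): Q = (1.9/1)·21.0 + (1.9/1)·11.0 + (1.3/1)·2.3 = 63.8 cfs.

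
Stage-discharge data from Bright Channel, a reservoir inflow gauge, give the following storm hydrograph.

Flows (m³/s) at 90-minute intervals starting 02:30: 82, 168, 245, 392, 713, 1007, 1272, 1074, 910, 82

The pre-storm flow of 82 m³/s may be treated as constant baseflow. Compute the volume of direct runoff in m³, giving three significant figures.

V ≈ 2.77 × 10^7 m³

Direct-runoff ordinates (Q − Q_b): 0.0, 86.0, 163.0, 310.0, 631.0, 925.0, 1190.0, 992.0, 828.0, 0.0 m³/s.
ΣQ_DR = 5125 m³/s.
With Δt = 1.5 h = 5400 s, V = ΣQ_DR · Δt = 5125 × 5400 = 2.77 × 10^7 m³.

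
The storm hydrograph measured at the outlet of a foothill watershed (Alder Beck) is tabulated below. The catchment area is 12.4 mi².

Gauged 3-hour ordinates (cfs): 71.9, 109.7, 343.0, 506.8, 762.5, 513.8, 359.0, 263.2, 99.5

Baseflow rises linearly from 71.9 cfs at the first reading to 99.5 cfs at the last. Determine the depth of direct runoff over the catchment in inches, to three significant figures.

d ≈ 0.847 in

Direct runoff: 0.00, 34.35, 264.20, 424.55, 676.80, 424.65, 266.40, 167.15, 0.00 cfs; ΣQ_DR = 2258 cfs.
V = ΣQ_DR · Δt = 2258 × 10800 s = 2.439 × 10^7 ft³.
Over A = 12.4 mi², depth = V / A = 0.847 in.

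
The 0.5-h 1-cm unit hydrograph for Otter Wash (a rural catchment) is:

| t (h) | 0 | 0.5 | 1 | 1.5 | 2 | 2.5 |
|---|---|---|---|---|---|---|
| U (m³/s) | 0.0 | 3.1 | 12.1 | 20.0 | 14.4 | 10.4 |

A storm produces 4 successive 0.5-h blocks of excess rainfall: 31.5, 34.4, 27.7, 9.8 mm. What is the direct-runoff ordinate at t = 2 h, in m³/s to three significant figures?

By discrete convolution, Q_j = Σ (P_i / 10 mm) · U_{j−i}.
At t = 2 h (j=4): Q = (31.5/10)·14.4 + (34.4/10)·20.0 + (27.7/10)·12.1 + (9.8/10)·3.1 = 151 m³/s.

Q ≈ 151 m³/s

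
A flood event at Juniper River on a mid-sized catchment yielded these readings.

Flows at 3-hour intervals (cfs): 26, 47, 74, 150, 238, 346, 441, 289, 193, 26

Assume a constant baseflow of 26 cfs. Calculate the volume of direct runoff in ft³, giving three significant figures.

Direct-runoff ordinates (Q − Q_b): 0.0, 21.0, 48.0, 124.0, 212.0, 320.0, 415.0, 263.0, 167.0, 0.0 cfs.
ΣQ_DR = 1570 cfs.
With Δt = 3 h = 10800 s, V = ΣQ_DR · Δt = 1570 × 10800 = 1.70 × 10^7 ft³.

V ≈ 1.70 × 10^7 ft³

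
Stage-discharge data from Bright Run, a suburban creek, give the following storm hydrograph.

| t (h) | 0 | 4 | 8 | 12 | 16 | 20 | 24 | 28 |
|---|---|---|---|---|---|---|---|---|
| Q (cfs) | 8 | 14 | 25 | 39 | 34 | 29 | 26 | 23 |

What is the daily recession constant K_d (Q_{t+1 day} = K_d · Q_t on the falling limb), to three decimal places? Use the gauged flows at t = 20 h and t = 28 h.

Between t = 20 h and t = 28 h the flow falls from 29 to 23 cfs over 2×4 h = 8 h.
Per-interval ratio K = (23/29)^(1/2) = 0.8906; K_d = K^(24/4) = 0.499.

K_d ≈ 0.499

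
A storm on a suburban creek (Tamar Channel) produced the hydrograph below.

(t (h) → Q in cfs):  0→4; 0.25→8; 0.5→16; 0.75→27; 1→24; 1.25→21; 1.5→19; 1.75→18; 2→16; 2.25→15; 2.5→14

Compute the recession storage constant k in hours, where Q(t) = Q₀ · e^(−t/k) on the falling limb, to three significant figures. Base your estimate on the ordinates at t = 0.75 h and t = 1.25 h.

On the falling limb, Q drops from 27 to 21 cfs between t = 0.75 h and t = 1.25 h (Δt = 0.5 h).
k = −Δt / ln(Q₂/Q₁) = −0.5 / ln(21/27) = 1.99 h.

k ≈ 1.99 h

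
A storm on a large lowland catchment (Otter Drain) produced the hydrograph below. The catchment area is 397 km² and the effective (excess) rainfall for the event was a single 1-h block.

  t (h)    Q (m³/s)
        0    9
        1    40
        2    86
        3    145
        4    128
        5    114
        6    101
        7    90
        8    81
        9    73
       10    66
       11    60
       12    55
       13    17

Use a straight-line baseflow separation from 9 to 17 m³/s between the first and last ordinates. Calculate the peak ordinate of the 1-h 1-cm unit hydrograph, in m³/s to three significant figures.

Direct runoff: 0.00, 30.38, 75.77, 134.15, 116.54, 101.92, 88.31, 76.69, 67.08, 58.46, 50.85, 44.23, 38.62, 0.00 m³/s; ΣQ_DR = 883.0 m³/s, peak = 134.15 m³/s.
Runoff depth d = ΣQ_DR·Δt / A = 883.0 × 3600 / (397 km²) = 8.007 mm.
The 1-cm UH is the DRH scaled by (10 mm)/d, so U_p = 134.15 × 10/8.007 = 168 m³/s.

U_p ≈ 168 m³/s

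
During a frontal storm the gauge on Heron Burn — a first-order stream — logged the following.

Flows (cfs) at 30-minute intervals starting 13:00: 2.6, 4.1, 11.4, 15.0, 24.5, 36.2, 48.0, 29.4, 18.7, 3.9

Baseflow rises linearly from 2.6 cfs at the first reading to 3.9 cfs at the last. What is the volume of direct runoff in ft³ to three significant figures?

V ≈ 2.90 × 10^5 ft³

Direct-runoff ordinates (Q − Q_b): 0.00, 1.36, 8.51, 11.97, 21.32, 32.88, 44.53, 25.79, 14.94, 0.00 cfs.
ΣQ_DR = 161.3 cfs.
With Δt = 0.5 h = 1800 s, V = ΣQ_DR · Δt = 161.3 × 1800 = 2.90 × 10^5 ft³.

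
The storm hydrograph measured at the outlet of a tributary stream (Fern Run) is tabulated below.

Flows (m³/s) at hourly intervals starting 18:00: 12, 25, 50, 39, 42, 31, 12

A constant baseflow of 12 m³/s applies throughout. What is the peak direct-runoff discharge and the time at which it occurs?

Subtracting baseflow gives direct-runoff ordinates: 0.0, 13.0, 38.0, 27.0, 30.0, 19.0, 0.0 m³/s.
The maximum is 38.0 m³/s, occurring at the reading for t = 20:00.

Q_p = 38.0 m³/s at t = 20:00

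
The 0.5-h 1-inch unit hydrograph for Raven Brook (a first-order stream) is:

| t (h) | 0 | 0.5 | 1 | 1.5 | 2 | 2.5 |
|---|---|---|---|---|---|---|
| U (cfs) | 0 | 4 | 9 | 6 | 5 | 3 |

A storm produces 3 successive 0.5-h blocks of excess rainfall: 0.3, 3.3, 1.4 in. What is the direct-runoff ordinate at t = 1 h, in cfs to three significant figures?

Q ≈ 15.9 cfs

By discrete convolution, Q_j = Σ (P_i / 1 in) · U_{j−i}.
At t = 1 h (j=2): Q = (0.3/1)·9 + (3.3/1)·4 + (1.4/1)·0 = 15.9 cfs.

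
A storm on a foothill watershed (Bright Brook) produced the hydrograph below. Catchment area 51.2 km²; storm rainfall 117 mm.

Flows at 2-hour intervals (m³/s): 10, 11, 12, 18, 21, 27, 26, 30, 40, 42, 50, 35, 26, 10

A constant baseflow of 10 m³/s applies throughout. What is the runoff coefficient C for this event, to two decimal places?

C ≈ 0.26

ΣQ_DR = 218.0 m³/s; V = ΣQ_DR·Δt = 1.570 × 10^6 m³.
Runoff depth d = V / A = 30.66 mm.
C = d / P = 30.66 / 117 = 0.26.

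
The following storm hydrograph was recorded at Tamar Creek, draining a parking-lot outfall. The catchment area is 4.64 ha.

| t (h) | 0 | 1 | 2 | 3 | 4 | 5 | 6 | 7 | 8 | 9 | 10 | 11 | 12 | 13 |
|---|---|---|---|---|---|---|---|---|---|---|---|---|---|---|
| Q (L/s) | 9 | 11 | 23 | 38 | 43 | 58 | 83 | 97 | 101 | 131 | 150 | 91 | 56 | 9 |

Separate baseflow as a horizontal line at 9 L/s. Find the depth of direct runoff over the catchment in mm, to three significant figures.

Direct runoff: 0.0, 2.0, 14.0, 29.0, 34.0, 49.0, 74.0, 88.0, 92.0, 122.0, 141.0, 82.0, 47.0, 0.0 L/s; ΣQ_DR = 774.0 L/s.
V = ΣQ_DR · Δt = 774.0 × 3600 s = 2.786 × 10^6 L.
Over A = 4.64 ha, depth = V / A = 60.1 mm.

d ≈ 60.1 mm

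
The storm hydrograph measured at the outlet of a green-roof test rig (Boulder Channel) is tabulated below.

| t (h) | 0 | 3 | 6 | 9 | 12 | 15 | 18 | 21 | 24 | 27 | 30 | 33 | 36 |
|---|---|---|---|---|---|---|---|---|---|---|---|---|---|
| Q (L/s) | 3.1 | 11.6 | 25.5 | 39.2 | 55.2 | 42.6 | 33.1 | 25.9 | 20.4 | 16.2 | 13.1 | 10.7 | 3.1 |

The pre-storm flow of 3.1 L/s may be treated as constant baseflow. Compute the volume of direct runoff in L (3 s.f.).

Direct-runoff ordinates (Q − Q_b): 0.0, 8.5, 22.4, 36.1, 52.1, 39.5, 30.0, 22.8, 17.3, 13.1, 10.0, 7.6, 0.0 L/s.
ΣQ_DR = 259.4 L/s.
With Δt = 3 h = 10800 s, V = ΣQ_DR · Δt = 259.4 × 10800 = 2.80 × 10^6 L.

V ≈ 2.80 × 10^6 L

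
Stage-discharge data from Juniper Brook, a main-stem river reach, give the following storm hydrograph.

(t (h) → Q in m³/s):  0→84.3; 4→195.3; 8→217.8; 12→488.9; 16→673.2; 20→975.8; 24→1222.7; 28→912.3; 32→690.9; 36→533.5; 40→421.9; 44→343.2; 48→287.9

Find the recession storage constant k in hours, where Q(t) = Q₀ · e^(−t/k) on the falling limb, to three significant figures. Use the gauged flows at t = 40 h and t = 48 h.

k ≈ 20.9 h

On the falling limb, Q drops from 421.9 to 287.9 m³/s between t = 40 h and t = 48 h (Δt = 8 h).
k = −Δt / ln(Q₂/Q₁) = −8 / ln(287.9/421.9) = 20.9 h.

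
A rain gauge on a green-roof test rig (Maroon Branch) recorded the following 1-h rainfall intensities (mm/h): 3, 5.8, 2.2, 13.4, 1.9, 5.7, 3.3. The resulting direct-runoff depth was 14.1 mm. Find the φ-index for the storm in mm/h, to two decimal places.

Only the 3 blocks with intensity above φ contribute runoff: 5.8, 13.4, 5.7 mm/h.
Σ(I−φ)·Δt = d  ⇒  (5.8+13.4+5.7 − 3φ)·1 = 14.1
φ = (24.90 − 14.1/1) / 3 = 3.60 mm/h.

φ ≈ 3.60 mm/h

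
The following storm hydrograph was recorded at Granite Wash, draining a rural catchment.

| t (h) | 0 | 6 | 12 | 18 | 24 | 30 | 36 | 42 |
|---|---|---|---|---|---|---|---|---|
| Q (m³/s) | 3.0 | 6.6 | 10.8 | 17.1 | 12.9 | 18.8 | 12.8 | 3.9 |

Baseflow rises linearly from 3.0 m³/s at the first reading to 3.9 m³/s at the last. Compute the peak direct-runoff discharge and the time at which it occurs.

Subtracting baseflow gives direct-runoff ordinates: 0.00, 3.47, 7.54, 13.71, 9.39, 15.16, 9.03, 0.00 m³/s.
The maximum is 15.16 m³/s, occurring at the reading for t = 30 h.

Q_p = 15.16 m³/s at t = 30 h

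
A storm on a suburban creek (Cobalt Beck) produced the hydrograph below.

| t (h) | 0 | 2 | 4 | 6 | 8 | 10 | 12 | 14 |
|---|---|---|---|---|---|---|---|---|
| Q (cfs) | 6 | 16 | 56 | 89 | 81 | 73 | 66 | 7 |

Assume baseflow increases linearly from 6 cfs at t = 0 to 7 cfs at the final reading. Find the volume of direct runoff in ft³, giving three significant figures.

V ≈ 2.46 × 10^6 ft³

Direct-runoff ordinates (Q − Q_b): 0.00, 9.86, 49.71, 82.57, 74.43, 66.29, 59.14, 0.00 cfs.
ΣQ_DR = 342.0 cfs.
With Δt = 2 h = 7200 s, V = ΣQ_DR · Δt = 342.0 × 7200 = 2.46 × 10^6 ft³.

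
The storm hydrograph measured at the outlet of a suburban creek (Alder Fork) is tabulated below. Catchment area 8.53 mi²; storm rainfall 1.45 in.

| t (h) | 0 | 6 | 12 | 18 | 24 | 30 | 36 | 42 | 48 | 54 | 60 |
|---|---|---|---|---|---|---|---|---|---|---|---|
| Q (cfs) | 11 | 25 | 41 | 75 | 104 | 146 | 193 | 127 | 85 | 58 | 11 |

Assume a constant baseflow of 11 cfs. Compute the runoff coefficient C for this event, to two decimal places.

C ≈ 0.57

ΣQ_DR = 755.0 cfs; V = ΣQ_DR·Δt = 1.631 × 10^7 ft³.
Runoff depth d = V / A = 0.8229 in.
C = d / P = 0.8229 / 1.45 = 0.57.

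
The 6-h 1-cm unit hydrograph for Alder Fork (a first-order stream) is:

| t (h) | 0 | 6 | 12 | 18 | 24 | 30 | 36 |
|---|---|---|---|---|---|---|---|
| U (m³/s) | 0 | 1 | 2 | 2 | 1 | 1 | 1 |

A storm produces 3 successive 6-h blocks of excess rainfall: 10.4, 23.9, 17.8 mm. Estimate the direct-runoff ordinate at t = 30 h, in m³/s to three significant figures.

Q ≈ 6.99 m³/s

By discrete convolution, Q_j = Σ (P_i / 10 mm) · U_{j−i}.
At t = 30 h (j=5): Q = (10.4/10)·1 + (23.9/10)·1 + (17.8/10)·2 = 6.99 m³/s.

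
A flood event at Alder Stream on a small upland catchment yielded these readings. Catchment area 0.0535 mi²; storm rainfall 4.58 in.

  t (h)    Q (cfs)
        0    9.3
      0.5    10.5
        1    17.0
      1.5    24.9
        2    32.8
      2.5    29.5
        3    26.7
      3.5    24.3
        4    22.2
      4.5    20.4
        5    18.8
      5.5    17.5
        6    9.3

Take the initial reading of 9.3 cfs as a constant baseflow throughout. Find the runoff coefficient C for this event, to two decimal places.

ΣQ_DR = 142.3 cfs; V = ΣQ_DR·Δt = 2.561 × 10^5 ft³.
Runoff depth d = V / A = 2.061 in.
C = d / P = 2.061 / 4.58 = 0.45.

C ≈ 0.45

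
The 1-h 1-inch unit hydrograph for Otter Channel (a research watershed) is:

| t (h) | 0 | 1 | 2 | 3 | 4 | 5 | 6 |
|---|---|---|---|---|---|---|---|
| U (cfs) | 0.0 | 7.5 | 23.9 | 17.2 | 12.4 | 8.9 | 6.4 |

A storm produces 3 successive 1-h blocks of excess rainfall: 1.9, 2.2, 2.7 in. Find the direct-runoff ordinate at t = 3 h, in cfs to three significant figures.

Q ≈ 106 cfs

By discrete convolution, Q_j = Σ (P_i / 1 in) · U_{j−i}.
At t = 3 h (j=3): Q = (1.9/1)·17.2 + (2.2/1)·23.9 + (2.7/1)·7.5 = 106 cfs.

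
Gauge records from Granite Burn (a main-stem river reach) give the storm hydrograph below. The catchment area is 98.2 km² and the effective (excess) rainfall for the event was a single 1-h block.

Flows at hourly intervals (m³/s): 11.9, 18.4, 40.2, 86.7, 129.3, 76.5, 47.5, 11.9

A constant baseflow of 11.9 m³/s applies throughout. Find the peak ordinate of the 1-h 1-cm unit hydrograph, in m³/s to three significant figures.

Direct runoff: 0.0, 6.5, 28.3, 74.8, 117.4, 64.6, 35.6, 0.0 m³/s; ΣQ_DR = 327.2 m³/s, peak = 117.4 m³/s.
Runoff depth d = ΣQ_DR·Δt / A = 327.2 × 3600 / (98.2 km²) = 12.00 mm.
The 1-cm UH is the DRH scaled by (10 mm)/d, so U_p = 117.4 × 10/12.00 = 97.9 m³/s.

U_p ≈ 97.9 m³/s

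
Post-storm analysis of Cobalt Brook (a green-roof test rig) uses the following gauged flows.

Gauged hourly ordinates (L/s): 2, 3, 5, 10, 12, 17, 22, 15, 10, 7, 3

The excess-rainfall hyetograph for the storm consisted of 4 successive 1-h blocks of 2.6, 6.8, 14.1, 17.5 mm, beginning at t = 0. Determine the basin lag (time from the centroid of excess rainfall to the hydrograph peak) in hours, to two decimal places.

Centroid of excess rainfall: t_c = Σ P_i·t̄_i / ΣP_i = 2.6341 h (block centres at 0.5, 1.5, 2.5, 3.5 h).
Hydrograph peak occurs at t = 6 h, so basin lag t_L = 6 − 2.6341 = 3.37 h.

t_L ≈ 3.37 h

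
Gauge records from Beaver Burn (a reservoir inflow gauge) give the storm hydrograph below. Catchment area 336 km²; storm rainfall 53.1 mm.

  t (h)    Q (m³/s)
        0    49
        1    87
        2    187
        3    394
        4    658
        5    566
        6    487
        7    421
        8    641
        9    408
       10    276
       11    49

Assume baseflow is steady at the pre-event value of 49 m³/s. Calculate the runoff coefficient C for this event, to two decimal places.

C ≈ 0.73

ΣQ_DR = 3635 m³/s; V = ΣQ_DR·Δt = 1.309 × 10^7 m³.
Runoff depth d = V / A = 38.95 mm.
C = d / P = 38.95 / 53.1 = 0.73.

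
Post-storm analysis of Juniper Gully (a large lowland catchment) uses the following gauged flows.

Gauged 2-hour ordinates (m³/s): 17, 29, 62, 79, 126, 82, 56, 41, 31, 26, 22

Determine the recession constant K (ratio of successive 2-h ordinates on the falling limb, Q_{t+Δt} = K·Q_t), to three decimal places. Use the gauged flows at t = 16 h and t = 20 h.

Using the recession-limb readings at t = 16 h and t = 20 h: Q falls from 31 to 22 m³/s over 2 intervals.
K = (Q₂/Q₁)^(1/2) = (22/31)^(1/2) = 0.842.

K ≈ 0.842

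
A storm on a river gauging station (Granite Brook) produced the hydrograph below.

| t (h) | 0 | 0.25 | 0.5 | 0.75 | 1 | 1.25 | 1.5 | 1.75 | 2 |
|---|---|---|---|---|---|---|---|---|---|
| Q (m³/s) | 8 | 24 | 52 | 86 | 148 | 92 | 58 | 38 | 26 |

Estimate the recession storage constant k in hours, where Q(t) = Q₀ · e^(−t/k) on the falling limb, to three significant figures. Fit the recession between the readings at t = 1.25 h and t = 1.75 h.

k ≈ 0.565 h

On the falling limb, Q drops from 92 to 38 m³/s between t = 1.25 h and t = 1.75 h (Δt = 0.5 h).
k = −Δt / ln(Q₂/Q₁) = −0.5 / ln(38/92) = 0.565 h.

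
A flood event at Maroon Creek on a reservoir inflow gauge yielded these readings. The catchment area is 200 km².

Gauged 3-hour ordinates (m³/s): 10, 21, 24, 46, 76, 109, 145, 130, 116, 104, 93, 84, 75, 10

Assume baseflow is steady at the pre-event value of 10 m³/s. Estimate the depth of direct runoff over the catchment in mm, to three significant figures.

Direct runoff: 0.0, 11.0, 14.0, 36.0, 66.0, 99.0, 135.0, 120.0, 106.0, 94.0, 83.0, 74.0, 65.0, 0.0 m³/s; ΣQ_DR = 903.0 m³/s.
V = ΣQ_DR · Δt = 903.0 × 10800 s = 9.752 × 10^6 m³.
Over A = 200 km², depth = V / A = 48.8 mm.

d ≈ 48.8 mm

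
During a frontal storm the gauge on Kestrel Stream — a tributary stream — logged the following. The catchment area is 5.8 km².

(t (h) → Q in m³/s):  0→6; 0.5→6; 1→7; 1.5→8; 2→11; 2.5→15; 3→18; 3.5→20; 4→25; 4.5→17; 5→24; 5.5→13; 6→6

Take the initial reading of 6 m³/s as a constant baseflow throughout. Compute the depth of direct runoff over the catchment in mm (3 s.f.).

Direct runoff: 0.0, 0.0, 1.0, 2.0, 5.0, 9.0, 12.0, 14.0, 19.0, 11.0, 18.0, 7.0, 0.0 m³/s; ΣQ_DR = 98.00 m³/s.
V = ΣQ_DR · Δt = 98.00 × 1800 s = 1.764 × 10^5 m³.
Over A = 5.8 km², depth = V / A = 30.4 mm.

d ≈ 30.4 mm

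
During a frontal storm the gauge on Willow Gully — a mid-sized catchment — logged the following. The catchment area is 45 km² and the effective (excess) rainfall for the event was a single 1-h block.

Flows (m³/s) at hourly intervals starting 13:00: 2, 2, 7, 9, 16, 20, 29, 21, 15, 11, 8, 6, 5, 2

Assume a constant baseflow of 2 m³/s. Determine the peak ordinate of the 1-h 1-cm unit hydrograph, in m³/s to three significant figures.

Direct runoff: 0.0, 0.0, 5.0, 7.0, 14.0, 18.0, 27.0, 19.0, 13.0, 9.0, 6.0, 4.0, 3.0, 0.0 m³/s; ΣQ_DR = 125.0 m³/s, peak = 27.0 m³/s.
Runoff depth d = ΣQ_DR·Δt / A = 125.0 × 3600 / (45 km²) = 10.00 mm.
The 1-cm UH is the DRH scaled by (10 mm)/d, so U_p = 27.0 × 10/10.00 = 27.0 m³/s.

U_p ≈ 27.0 m³/s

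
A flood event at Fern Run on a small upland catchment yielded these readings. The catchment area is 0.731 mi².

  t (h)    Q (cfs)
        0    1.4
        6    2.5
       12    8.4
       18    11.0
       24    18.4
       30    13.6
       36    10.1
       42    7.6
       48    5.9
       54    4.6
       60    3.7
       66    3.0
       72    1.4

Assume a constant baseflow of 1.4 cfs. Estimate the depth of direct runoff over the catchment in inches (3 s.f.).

Direct runoff: 0.0, 1.1, 7.0, 9.6, 17.0, 12.2, 8.7, 6.2, 4.5, 3.2, 2.3, 1.6, 0.0 cfs; ΣQ_DR = 73.40 cfs.
V = ΣQ_DR · Δt = 73.40 × 21600 s = 1.585 × 10^6 ft³.
Over A = 0.731 mi², depth = V / A = 0.934 in.

d ≈ 0.934 in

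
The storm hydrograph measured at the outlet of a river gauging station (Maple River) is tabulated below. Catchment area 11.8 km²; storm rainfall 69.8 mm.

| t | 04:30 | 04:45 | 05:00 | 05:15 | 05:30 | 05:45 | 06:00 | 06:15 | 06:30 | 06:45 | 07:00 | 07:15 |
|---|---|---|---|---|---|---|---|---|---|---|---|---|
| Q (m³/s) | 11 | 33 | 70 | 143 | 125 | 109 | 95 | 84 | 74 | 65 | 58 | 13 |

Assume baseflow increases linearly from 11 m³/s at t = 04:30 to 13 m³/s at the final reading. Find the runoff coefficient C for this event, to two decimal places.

ΣQ_DR = 736.0 m³/s; V = ΣQ_DR·Δt = 6.624 × 10^5 m³.
Runoff depth d = V / A = 56.14 mm.
C = d / P = 56.14 / 69.8 = 0.80.

C ≈ 0.80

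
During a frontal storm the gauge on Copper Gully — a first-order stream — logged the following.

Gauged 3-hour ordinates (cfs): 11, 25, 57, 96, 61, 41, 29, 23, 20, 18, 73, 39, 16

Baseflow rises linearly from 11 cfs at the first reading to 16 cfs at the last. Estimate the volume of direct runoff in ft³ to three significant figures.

Direct-runoff ordinates (Q − Q_b): 0.00, 13.58, 45.17, 83.75, 48.33, 27.92, 15.50, 9.08, 5.67, 3.25, 57.83, 23.42, 0.00 cfs.
ΣQ_DR = 333.5 cfs.
With Δt = 3 h = 10800 s, V = ΣQ_DR · Δt = 333.5 × 10800 = 3.60 × 10^6 ft³.

V ≈ 3.60 × 10^6 ft³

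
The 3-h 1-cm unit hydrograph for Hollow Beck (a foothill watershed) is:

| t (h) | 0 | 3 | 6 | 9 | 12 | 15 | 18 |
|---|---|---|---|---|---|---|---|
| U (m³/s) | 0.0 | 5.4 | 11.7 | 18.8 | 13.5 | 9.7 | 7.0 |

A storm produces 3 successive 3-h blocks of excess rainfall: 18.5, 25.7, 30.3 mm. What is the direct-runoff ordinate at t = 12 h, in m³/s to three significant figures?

By discrete convolution, Q_j = Σ (P_i / 10 mm) · U_{j−i}.
At t = 12 h (j=4): Q = (18.5/10)·13.5 + (25.7/10)·18.8 + (30.3/10)·11.7 = 109 m³/s.

Q ≈ 109 m³/s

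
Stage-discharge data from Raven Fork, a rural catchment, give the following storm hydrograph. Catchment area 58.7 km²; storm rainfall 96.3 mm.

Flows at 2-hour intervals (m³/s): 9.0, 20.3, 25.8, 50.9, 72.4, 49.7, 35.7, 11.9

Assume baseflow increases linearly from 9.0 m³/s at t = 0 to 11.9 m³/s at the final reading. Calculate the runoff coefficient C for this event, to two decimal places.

C ≈ 0.24

ΣQ_DR = 192.1 m³/s; V = ΣQ_DR·Δt = 1.383 × 10^6 m³.
Runoff depth d = V / A = 23.56 mm.
C = d / P = 23.56 / 96.3 = 0.24.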